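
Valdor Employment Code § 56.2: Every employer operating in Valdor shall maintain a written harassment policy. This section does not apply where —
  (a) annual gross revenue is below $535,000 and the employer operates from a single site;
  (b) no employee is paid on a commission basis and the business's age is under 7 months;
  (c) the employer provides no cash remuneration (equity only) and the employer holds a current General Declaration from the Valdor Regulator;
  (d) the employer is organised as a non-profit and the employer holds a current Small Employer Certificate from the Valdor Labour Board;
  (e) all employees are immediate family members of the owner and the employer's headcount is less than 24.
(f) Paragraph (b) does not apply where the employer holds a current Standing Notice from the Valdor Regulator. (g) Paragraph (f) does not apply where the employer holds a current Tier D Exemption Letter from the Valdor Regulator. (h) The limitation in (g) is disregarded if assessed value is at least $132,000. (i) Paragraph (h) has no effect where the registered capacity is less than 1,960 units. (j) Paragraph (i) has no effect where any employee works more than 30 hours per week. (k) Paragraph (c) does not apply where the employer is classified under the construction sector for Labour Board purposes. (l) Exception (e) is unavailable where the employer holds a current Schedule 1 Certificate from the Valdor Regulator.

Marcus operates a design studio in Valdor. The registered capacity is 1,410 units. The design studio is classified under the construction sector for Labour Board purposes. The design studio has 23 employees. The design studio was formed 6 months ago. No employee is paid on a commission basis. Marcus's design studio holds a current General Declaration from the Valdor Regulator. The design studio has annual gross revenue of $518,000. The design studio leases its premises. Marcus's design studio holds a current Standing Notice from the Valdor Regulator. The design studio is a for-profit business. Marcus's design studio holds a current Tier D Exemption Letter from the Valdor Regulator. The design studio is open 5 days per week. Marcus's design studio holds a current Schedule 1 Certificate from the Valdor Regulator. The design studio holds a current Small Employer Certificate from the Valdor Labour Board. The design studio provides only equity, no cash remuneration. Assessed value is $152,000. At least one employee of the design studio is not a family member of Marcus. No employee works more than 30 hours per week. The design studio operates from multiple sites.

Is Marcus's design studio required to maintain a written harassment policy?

No — exception (b) applies; Marcus's design studio is not required to maintain a written harassment policy.

Exception (a) requires that the employer operates from a single site; but the employer operates from multiple sites, so (a) is unavailable.
Exception (b): no employee is paid on commission; the business's age is 6 months, under the 7 months limit — every condition holds. Under paragraphs (f)–(j): (f) applies (a current Standing Notice is held), but yields to (g): (g) operates against (f): a current Tier D Exemption Letter is held. (h) would limit (g) — assessed value is $152,000, meeting the $132,000 threshold — but (i) sets (h) aside: (i) operates — the registered capacity is 1,410 units, less than the 1,960 units limit. (j), which would lift (i), is not engaged — no employee exceeds 30 hours/week. Exception (b) stands.
Exception (c)'s conditions are all satisfied: remuneration is equity-only; a current General Declaration is held. But applying paragraph (k): (k) is engaged — the design studio is classified under the construction sector. (c) is therefore removed.
Exception (d) requires that the employer is organised as a non-profit; but the employer is for-profit, so (d) is unavailable.
Exception (e) requires that all employees are immediate family members of the owner; but at least one employee is not a family member, so (e) is unavailable.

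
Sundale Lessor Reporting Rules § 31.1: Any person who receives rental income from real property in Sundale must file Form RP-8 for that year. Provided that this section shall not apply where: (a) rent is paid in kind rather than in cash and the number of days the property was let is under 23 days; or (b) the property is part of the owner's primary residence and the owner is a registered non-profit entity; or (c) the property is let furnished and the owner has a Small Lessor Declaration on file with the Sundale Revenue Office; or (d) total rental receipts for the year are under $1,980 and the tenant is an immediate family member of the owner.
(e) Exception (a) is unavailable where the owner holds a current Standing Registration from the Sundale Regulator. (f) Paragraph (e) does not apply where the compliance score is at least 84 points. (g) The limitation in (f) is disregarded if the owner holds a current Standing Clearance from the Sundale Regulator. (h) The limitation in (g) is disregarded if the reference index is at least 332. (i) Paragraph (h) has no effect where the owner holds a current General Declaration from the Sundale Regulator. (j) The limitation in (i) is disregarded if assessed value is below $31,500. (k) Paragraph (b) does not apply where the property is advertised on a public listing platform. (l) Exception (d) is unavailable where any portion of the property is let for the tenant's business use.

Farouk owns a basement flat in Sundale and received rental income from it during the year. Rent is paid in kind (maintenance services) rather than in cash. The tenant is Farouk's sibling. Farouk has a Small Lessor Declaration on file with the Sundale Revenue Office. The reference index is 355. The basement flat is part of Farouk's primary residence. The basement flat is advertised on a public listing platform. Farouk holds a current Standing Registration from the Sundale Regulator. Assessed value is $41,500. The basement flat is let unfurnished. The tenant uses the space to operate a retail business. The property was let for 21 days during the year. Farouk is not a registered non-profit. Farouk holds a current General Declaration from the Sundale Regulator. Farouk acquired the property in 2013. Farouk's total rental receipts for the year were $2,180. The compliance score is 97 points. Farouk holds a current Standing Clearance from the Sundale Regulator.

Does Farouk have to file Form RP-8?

Yes — Farouk must file Form RP-8.

Exception (a) is satisfied on its face — rent is paid in kind; the number of days the property was let is 21 days, under the 23 days limit. But applying paragraphs (e)–(j): (e) operates against (a): a current Standing Registration is held. (f) is triggered (the compliance score is 97 points, meeting the 84 points threshold), but yields to (g): (g) operates against (f): a current Standing Clearance is held. (h) is engaged (the reference index is 355, meeting the 332 threshold), but is displaced by (i): (i) operates against (h): a current General Declaration is held. (j) is not engaged (assessed value is $41,500, not below $31,500), so (i) stands. Exception (a) does not apply.
Exception (b) does not apply: Farouk is not a registered non-profit.
Exception (c) requires that the property is let furnished; but the property is let unfurnished, so (c) is unavailable.
Exception (d) does not apply: total rental receipts for the year are $2,180, not under $1,980.
No exception displaces § 31.1.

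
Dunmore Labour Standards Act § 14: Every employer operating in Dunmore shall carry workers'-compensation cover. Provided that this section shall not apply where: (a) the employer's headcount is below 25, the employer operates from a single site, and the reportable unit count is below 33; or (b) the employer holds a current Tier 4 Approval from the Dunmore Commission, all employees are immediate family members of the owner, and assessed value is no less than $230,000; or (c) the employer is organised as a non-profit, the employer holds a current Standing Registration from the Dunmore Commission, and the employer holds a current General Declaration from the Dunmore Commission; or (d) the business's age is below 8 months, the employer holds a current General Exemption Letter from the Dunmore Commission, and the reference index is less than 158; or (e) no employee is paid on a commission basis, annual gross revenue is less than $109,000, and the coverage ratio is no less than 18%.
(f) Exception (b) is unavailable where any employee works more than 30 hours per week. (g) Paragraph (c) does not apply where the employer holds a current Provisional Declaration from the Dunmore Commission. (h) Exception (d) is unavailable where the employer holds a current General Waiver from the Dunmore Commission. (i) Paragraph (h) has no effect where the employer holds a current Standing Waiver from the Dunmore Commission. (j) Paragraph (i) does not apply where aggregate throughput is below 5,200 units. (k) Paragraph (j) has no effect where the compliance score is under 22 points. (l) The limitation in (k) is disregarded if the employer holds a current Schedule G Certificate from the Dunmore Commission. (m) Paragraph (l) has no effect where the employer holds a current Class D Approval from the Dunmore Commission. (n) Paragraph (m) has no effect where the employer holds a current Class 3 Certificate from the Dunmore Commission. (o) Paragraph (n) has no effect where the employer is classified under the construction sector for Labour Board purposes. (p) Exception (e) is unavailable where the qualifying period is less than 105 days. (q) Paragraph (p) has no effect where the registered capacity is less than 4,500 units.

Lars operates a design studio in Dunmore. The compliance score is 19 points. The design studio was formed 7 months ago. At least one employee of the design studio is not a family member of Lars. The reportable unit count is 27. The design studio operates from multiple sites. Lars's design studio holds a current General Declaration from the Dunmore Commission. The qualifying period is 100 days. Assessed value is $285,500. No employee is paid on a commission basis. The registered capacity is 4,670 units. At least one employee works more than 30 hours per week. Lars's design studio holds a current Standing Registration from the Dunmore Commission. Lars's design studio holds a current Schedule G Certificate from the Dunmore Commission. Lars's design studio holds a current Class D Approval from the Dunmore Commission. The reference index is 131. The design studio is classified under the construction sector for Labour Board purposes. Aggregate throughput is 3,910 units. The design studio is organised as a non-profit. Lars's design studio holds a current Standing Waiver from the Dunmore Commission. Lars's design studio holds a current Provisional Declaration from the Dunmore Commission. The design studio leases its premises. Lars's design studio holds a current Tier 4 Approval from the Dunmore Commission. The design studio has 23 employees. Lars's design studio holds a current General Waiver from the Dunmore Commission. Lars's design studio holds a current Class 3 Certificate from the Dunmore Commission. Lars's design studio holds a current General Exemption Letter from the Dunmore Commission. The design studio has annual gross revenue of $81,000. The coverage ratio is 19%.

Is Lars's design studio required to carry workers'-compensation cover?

Exception (a) does not apply: the employer operates from multiple sites.
Exception (b) requires that all employees are immediate family members of the owner; but at least one employee is not a family member, so (b) is unavailable.
Exception (c): the employer is a non-profit; a current Standing Registration is held; a current General Declaration is held — every condition holds. However, paragraph (g) must be considered: (g) operates against (c): a current Provisional Declaration is held. Exception (c) does not apply.
All of (d)'s requirements are met (the business's age is 7 months, below the 8 months limit; a current General Exemption Letter is held; the reference index is 131, less than the 158 limit). As to paragraphs (h)–(o): (h) would limit (d) — a current General Waiver is held — but (i) sets (h) aside: (i) operates against (h): a current Standing Waiver is held. (j) would limit (i) — aggregate throughput is 3,910 units, below the 5,200 units limit — but (k) sets (j) aside: (k) operates against (j): the compliance score is 19 points, under the 22 points limit. (l) operates (a current Schedule G Certificate is held), but yields to (m): (m) operates against (l): a current Class D Approval is held. (n) would limit (m) — a current Class 3 Certificate is held — but (o) sets (n) aside: (o) is engaged — the design studio is classified under the construction sector. So (d) applies.
Exception (e): no employee is paid on commission; annual gross revenue is $81,000, less than the $109,000 limit; the coverage ratio is 19%, meeting the 18% threshold — every condition holds. But: (p) operates against (e): the qualifying period is 100 days, less than the 105 days limit. (q), which would lift (p), is not engaged — the registered capacity is 4,670 units, not less than 4,500 units. (e) is therefore removed.

No — exception (d) applies; Lars's design studio is not required to carry workers'-compensation cover.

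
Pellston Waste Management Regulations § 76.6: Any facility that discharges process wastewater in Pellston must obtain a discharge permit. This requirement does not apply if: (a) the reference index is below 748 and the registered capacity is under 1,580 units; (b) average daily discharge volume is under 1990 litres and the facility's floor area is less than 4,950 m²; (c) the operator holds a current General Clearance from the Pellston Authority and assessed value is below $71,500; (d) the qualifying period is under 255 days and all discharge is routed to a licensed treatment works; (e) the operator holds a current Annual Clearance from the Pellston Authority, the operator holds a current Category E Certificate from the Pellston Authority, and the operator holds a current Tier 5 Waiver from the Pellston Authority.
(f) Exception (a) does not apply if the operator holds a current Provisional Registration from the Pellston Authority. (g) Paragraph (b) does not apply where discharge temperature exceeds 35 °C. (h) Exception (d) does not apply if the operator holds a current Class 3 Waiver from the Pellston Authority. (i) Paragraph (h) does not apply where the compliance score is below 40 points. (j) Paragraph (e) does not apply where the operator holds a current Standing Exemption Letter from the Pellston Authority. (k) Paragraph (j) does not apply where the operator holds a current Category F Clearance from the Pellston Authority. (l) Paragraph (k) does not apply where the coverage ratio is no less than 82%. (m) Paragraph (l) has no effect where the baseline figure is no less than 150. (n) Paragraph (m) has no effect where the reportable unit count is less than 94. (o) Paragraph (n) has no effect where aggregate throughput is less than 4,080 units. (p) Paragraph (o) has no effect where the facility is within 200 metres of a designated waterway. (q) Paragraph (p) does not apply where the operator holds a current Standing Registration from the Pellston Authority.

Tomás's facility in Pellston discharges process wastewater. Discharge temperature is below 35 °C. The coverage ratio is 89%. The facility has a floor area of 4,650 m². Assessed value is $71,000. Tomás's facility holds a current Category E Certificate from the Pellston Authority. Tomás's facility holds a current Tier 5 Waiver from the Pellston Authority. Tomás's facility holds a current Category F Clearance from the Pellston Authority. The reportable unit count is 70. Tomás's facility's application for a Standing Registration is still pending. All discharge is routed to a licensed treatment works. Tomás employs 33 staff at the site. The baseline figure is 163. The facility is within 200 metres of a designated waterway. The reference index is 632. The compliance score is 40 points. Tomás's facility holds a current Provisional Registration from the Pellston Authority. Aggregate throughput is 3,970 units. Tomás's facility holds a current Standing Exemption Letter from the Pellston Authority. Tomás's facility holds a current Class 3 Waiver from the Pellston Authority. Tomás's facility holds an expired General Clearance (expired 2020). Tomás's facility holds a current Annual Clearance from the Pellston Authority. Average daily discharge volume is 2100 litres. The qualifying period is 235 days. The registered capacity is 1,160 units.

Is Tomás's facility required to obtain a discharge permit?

Exception (a) is satisfied on its face — the reference index is 632, below the 748 limit; the registered capacity is 1,160 units, under the 1,580 units limit. However, paragraph (f) must be considered: (f) operates against (a): a current Provisional Registration is held. (a) is therefore removed.
Exception (b) fails — average daily discharge volume is 2100 litres, not under 1990 litres.
Exception (c) fails — no current General Clearance is held.
Exception (d) is satisfied on its face — the qualifying period is 235 days, under the 255 days limit; discharge is routed to a licensed treatment works. Turning to paragraphs (h)–(i): (h) operates against (d): a current Class 3 Waiver is held. (i), which would lift (h), is inapplicable — the compliance score is 40 points, not below 40 points. (d) is therefore removed.
Exception (e) is satisfied on its face — a current Annual Clearance is held; a current Category E Certificate is held; a current Tier 5 Waiver is held. However, paragraphs (j)–(q) must be considered: (j) operates against (e): a current Standing Exemption Letter is held. (k) would limit (j) — a current Category F Clearance is held — but (l) sets (k) aside: (l) operates against (k): the coverage ratio is 89%, meeting the 82% threshold. (m) is triggered (the baseline figure is 163, meeting the 150 threshold), but is displaced by (n): (n) is triggered — the reportable unit count is 70, less than the 94 limit. (o) would limit (n) — aggregate throughput is 3,970 units, less than the 4,080 units limit — but (p) sets (o) aside: (p) operates against (o): the facility is within 200 m of a designated waterway. (q), which would lift (p), does not operate here — no current Standing Registration is held. Exception (e) does not apply.
Every exception is unavailable, so the rule governs.

Yes — Tomás's facility must obtain a discharge permit.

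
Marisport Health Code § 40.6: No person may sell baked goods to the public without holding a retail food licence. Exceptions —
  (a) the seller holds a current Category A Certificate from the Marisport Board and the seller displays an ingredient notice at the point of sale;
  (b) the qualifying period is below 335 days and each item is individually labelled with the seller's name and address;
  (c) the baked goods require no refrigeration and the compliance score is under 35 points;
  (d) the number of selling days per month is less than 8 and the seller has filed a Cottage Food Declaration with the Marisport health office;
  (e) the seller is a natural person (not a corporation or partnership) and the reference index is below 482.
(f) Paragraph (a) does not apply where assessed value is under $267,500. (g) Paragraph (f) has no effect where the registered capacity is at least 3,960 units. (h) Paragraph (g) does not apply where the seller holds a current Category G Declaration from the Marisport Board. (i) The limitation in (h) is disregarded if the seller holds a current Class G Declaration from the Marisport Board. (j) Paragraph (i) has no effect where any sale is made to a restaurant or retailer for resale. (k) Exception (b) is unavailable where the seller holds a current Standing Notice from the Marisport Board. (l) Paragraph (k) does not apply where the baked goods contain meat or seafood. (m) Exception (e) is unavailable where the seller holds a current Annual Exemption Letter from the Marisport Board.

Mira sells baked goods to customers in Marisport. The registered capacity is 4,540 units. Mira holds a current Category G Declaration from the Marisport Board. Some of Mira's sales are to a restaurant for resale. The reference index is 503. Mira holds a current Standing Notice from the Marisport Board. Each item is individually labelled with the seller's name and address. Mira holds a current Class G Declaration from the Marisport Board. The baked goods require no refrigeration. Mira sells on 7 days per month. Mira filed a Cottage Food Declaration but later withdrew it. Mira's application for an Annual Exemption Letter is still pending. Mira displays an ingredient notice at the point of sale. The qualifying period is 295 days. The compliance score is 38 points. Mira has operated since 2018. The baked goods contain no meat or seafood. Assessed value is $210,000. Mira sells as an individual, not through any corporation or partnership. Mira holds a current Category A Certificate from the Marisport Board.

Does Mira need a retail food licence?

Yes — Mira must hold a retail food licence.

Exception (a) is satisfied on its face — a current Category A Certificate is held; an ingredient notice is displayed. But: (f) operates against (a): assessed value is $210,000, under the $267,500 limit. (g) would limit (f) — the registered capacity is 4,540 units, meeting the 3,960 units threshold — but (h) sets (g) aside: (h) is engaged — a current Category G Declaration is held. (i) applies (a current Class G Declaration is held), but yields to (j): (j) operates against (i): some sales are to a restaurant for resale. (a) is therefore removed.
Exception (b): the qualifying period is 295 days, below the 335 days limit; items are individually labelled — every condition holds. However, paragraphs (k)–(l) must be considered: (k) is engaged — a current Standing Notice is held. (l) is not triggered (the baked goods contain no meat or seafood), so (k) stands. Exception (b) does not apply.
Exception (c) fails — the compliance score is 38 points, not under 35 points.
Exception (d) requires that the seller has filed a Cottage Food Declaration with the Marisport health office; but the Cottage Food Declaration was withdrawn, so (d) is unavailable.
Exception (e) requires that the reference index is below 482; but the reference index is 503, not below 482, so (e) is unavailable.
Every exception is unavailable, so the rule governs.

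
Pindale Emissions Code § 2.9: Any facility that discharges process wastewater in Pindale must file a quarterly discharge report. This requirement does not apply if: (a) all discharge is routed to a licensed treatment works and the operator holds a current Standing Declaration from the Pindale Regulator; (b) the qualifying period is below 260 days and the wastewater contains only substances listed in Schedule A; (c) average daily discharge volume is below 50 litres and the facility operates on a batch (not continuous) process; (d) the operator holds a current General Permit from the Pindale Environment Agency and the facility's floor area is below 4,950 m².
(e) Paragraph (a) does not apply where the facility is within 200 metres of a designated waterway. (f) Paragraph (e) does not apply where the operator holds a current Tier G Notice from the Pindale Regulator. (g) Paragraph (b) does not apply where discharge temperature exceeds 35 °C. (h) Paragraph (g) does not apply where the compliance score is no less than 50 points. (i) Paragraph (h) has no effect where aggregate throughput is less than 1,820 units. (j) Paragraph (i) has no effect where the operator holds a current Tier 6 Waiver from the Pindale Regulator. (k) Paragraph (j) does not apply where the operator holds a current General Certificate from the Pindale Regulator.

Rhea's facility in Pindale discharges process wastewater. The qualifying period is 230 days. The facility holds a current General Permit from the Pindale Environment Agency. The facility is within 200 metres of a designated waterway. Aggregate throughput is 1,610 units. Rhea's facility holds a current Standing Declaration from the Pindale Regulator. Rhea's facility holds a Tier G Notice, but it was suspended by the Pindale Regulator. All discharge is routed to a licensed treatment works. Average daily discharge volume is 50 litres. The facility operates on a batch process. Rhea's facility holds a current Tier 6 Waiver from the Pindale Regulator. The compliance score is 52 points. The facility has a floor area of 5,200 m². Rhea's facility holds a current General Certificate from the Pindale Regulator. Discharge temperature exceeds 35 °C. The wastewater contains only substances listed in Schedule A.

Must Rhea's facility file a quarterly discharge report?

Exception (a)'s conditions are all satisfied: discharge is routed to a licensed treatment works; a current Standing Declaration is held. However, paragraphs (e)–(f) must be considered: (e) operates — the facility is within 200 m of a designated waterway. (f) is not engaged (there is no Tier G Notice in force), so (e) stands. So (a) is unavailable.
All of (b)'s requirements are met (the qualifying period is 230 days, below the 260 days limit; the wastewater is Schedule-A-only). Turning to paragraphs (g)–(k): (g) applies — discharge temperature exceeds 35 °C. (h) is triggered (the compliance score is 52 points, meeting the 50 points threshold), but is overridden by (i): (i) applies — aggregate throughput is 1,610 units, less than the 1,820 units limit. (j) is engaged (a current Tier 6 Waiver is held), but yields to (k): (k) applies — a current General Certificate is held. (b) is therefore removed.
Exception (c) fails — average daily discharge volume is 50 litres, not below 50 litres.
Exception (d) fails — the facility's floor area is 5,200 m², not below 4,950 m².
No exception is made out. Rhea's facility falls within the general rule.

Yes — Rhea's facility must file a quarterly discharge report.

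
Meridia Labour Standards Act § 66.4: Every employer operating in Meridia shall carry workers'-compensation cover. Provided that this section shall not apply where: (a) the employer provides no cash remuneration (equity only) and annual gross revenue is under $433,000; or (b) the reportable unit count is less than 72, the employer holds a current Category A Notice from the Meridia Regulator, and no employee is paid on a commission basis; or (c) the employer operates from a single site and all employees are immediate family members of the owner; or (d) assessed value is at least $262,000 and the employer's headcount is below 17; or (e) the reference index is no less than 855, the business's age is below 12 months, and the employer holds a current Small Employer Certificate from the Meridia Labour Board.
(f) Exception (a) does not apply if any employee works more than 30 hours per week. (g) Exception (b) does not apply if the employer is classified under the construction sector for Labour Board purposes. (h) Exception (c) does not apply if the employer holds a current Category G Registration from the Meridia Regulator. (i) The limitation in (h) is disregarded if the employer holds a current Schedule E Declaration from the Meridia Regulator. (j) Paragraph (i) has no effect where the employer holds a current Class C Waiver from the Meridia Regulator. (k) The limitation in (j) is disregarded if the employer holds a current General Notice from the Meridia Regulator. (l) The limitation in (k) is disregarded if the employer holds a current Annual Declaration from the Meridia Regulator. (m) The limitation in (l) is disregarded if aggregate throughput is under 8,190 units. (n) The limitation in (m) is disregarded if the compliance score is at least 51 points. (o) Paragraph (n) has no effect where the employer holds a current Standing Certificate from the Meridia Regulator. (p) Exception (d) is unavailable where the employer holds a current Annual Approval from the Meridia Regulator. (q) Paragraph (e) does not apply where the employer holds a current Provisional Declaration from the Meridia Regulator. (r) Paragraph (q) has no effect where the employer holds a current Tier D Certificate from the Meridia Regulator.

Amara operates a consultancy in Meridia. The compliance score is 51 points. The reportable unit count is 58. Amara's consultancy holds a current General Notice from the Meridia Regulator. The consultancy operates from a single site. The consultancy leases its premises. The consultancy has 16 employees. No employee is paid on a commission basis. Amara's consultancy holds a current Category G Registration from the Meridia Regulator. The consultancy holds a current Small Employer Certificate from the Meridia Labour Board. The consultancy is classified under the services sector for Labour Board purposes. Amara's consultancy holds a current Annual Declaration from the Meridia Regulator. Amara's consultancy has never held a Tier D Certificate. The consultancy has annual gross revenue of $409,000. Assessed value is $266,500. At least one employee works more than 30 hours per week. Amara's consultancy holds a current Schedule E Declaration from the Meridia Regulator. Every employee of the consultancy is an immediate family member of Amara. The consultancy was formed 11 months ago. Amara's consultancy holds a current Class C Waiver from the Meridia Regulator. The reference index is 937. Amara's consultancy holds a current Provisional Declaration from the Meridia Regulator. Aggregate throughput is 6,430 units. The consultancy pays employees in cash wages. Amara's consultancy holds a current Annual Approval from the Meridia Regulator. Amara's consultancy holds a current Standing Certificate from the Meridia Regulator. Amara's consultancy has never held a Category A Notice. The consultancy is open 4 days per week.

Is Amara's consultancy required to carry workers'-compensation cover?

No — exception (c) applies; Amara's consultancy is not required to carry workers'-compensation cover.

Exception (a) requires that the employer provides no cash remuneration (equity only); but employees are paid cash wages, so (a) is unavailable.
Exception (b) does not apply: there is no Category A Notice in force.
Exception (c)'s conditions are all satisfied: the employer operates from a single site; every employee is an immediate family member. As to paragraphs (h)–(o): (h) would limit (c) — a current Category G Registration is held — but (i) sets (h) aside: (i) operates against (h): a current Schedule E Declaration is held. (j) would limit (i) — a current Class C Waiver is held — but (k) sets (j) aside: (k) operates — a current General Notice is held. (l) would limit (k) — a current Annual Declaration is held — but (m) sets (l) aside: (m) applies — aggregate throughput is 6,430 units, under the 8,190 units limit. (n) operates (the compliance score is 51 points, meeting the 51 points threshold), but is set aside by (o): (o) operates — a current Standing Certificate is held. (c) remains available.
Exception (d) is satisfied on its face — assessed value is $266,500, meeting the $262,000 threshold; the employer's headcount is 16, below the 17 limit. Turning to paragraph (p): (p) operates against (d): a current Annual Approval is held. (d) is therefore removed.
Exception (e): the reference index is 937, meeting the 855 threshold; the business's age is 11 months, below the 12 months limit; a current Small Employer Certificate is held — every condition holds. But: (q) operates against (e): a current Provisional Declaration is held. (r) is not triggered (there is no Tier D Certificate in force), so (q) stands. (e) is therefore removed.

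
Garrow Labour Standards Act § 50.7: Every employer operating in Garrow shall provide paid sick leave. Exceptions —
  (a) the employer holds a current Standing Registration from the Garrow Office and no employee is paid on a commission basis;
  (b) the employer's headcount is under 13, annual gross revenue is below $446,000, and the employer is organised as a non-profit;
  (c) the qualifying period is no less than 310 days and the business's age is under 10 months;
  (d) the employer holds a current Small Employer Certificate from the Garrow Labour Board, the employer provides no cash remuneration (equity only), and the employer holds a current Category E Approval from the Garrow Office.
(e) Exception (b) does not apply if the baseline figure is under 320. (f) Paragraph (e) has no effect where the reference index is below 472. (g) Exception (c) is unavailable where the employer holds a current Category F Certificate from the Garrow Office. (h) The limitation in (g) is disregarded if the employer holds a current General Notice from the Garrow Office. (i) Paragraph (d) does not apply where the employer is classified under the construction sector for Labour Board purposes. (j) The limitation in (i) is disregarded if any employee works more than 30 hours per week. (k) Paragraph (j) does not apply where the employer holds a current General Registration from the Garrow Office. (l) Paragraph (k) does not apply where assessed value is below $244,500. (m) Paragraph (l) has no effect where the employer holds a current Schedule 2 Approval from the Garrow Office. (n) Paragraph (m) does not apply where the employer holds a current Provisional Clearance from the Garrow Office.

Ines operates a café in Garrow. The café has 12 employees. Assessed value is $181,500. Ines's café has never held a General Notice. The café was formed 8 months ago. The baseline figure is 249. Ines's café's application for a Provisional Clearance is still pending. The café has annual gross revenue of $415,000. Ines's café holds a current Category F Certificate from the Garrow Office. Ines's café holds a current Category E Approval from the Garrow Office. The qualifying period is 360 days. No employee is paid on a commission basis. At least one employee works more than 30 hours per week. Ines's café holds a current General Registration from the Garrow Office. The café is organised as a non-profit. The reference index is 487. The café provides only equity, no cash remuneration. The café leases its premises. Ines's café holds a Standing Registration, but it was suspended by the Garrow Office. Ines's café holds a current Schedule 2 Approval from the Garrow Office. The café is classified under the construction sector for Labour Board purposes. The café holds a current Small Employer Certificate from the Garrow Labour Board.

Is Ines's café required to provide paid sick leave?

Yes — Ines's café must provide paid sick leave.

Exception (a) fails — no current Standing Registration is held.
All of (b)'s requirements are met (the employer's headcount is 12, under the 13 limit; annual gross revenue is $415,000, below the $446,000 limit; the employer is a non-profit). However, paragraphs (e)–(f) must be considered: (e) is engaged — the baseline figure is 249, under the 320 limit. (f) is not engaged (the reference index is 487, not below 472), so (e) stands. Exception (b) does not apply.
Exception (c)'s conditions are all satisfied: the qualifying period is 360 days, meeting the 310 days threshold; the business's age is 8 months, under the 10 months limit. Turning to paragraphs (g)–(h): (g) operates against (c): a current Category F Certificate is held. (h), which would lift (g), is inapplicable — no current General Notice is held. So (c) is unavailable.
All of (d)'s requirements are met (a current Small Employer Certificate is held; remuneration is equity-only; a current Category E Approval is held). Turning to paragraphs (i)–(n): (i) operates against (d): the café is classified under the construction sector. (j) would limit (i) — at least one employee exceeds 30 hours/week — but (k) sets (j) aside: (k) is engaged — a current General Registration is held. (l) would limit (k) — assessed value is $181,500, below the $244,500 limit — but (m) sets (l) aside: (m) is triggered — a current Schedule 2 Approval is held. (n), which would lift (m), is not engaged — no current Provisional Clearance is held. (d) is therefore removed.
None of the exceptions is available; § 50.7 applies in full.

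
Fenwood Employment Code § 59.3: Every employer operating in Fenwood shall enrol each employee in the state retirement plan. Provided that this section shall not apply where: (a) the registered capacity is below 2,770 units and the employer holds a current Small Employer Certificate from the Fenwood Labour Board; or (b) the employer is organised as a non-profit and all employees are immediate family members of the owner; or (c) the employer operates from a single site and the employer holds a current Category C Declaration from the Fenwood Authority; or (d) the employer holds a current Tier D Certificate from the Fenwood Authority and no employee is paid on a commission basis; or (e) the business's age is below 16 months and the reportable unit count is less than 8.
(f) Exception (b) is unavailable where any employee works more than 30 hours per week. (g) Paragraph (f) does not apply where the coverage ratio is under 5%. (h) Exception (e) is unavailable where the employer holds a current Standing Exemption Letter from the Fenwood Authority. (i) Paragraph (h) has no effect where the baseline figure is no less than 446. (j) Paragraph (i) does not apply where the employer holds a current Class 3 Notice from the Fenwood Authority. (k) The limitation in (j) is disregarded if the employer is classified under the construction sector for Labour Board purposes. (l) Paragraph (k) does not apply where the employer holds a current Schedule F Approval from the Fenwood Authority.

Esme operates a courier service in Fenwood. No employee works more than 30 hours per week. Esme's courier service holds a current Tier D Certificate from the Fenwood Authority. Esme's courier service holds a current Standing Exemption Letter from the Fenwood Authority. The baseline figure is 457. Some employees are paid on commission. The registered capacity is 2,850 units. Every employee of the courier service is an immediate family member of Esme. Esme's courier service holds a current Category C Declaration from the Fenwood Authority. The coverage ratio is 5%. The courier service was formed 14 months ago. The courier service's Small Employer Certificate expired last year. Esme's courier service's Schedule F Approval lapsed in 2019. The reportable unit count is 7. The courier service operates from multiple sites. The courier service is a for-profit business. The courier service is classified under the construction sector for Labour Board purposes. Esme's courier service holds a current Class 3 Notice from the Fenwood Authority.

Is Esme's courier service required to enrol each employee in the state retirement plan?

No — exception (e) applies; Esme's courier service is not required to enrol each employee in the state retirement plan.

Exception (a) fails — the registered capacity is 2,850 units, not below 2,770 units.
Exception (b) does not apply: the employer is for-profit.
Exception (c) does not apply: the employer operates from multiple sites.
Exception (d) fails — some employees are paid on commission.
Exception (e): the business's age is 14 months, below the 16 months limit; the reportable unit count is 7, less than the 8 limit — every condition holds. As to paragraphs (h)–(l): (h) would limit (e) — a current Standing Exemption Letter is held — but (i) sets (h) aside: (i) is triggered — the baseline figure is 457, meeting the 446 threshold. (j) is triggered (a current Class 3 Notice is held), but yields to (k): (k) is triggered — the courier service is classified under the construction sector. (l), which would lift (k), is not engaged — no current Schedule F Approval is held. Exception (e) stands.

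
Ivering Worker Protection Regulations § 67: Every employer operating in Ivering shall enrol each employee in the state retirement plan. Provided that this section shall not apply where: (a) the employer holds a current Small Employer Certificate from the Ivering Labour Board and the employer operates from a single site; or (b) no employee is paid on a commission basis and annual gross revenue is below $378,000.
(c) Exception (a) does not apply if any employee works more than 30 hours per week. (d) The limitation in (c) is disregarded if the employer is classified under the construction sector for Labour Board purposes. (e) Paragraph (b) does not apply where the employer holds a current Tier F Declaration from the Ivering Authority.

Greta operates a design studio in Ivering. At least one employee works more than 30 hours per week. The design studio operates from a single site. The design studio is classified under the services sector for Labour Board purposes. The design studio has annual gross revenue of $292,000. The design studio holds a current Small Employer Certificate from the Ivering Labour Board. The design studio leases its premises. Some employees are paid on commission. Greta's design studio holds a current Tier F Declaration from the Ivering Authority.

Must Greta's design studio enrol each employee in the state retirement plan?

Exception (a): a current Small Employer Certificate is held; the employer operates from a single site — every condition holds. However, paragraphs (c)–(d) must be considered: (c) applies — at least one employee exceeds 30 hours/week. (d) is inapplicable (the design studio is classified under the services sector), so (c) stands. (a) is therefore removed.
Exception (b) requires that no employee is paid on a commission basis; but some employees are paid on commission, so (b) is unavailable.
No exception displaces § 67.

Yes — Greta's design studio must enrol each employee in the state retirement plan.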